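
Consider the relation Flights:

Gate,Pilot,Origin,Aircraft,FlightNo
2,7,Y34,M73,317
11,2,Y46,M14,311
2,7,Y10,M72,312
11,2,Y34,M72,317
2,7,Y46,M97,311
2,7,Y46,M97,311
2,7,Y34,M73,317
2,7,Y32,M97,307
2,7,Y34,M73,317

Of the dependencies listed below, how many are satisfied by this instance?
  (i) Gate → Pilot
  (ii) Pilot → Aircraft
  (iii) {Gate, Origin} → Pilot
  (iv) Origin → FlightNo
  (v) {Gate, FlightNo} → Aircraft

4

(i) Gate → Pilot: every LHS value maps to a single RHS value — holds.
(ii) Pilot → Aircraft: Pilot=7: 7 rows → Aircraft takes values {M73, M72, M97} — violation; Pilot=2: 2 rows → Aircraft takes values {M14, M72} — violation — fails.
(iii) {Gate, Origin} → Pilot: every LHS value maps to a single RHS value — holds.
(iv) Origin → FlightNo: every LHS value maps to a single RHS value — holds.
(v) {Gate, FlightNo} → Aircraft: every LHS value maps to a single RHS value — holds.
4 of the 5 dependencies hold.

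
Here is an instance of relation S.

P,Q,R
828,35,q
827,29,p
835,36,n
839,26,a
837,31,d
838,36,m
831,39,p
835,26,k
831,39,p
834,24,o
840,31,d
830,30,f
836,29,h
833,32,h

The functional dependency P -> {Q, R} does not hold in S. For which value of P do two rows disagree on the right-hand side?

835

P=828: 1 row → {Q,R} = (35, q) ✓
P=827: 1 row → {Q,R} = (29, p) ✓
P=835: 2 rows → {Q,R} takes values {(36, n), (26, k)} — violation
P=839: 1 row → {Q,R} = (26, a) ✓
P=837: 1 row → {Q,R} = (31, d) ✓
P=838: 1 row → {Q,R} = (36, m) ✓
P=831: 2 rows → {Q,R} = (39, p), (39, p) ✓
P=834: 1 row → {Q,R} = (24, o) ✓
P=840: 1 row → {Q,R} = (31, d) ✓
P=830: 1 row → {Q,R} = (30, f) ✓
P=836: 1 row → {Q,R} = (29, h) ✓
P=833: 1 row → {Q,R} = (32, h) ✓
The only P value with inconsistent RHS is P=835.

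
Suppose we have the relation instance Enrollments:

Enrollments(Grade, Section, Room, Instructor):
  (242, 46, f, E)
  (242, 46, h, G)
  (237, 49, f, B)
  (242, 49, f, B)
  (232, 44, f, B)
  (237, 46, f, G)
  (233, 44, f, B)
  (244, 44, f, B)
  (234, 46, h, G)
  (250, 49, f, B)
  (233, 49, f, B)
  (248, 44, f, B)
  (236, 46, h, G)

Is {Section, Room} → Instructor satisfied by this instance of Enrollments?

No

(Section=46, Room=f): 2 rows → Instructor takes values {E, G} — violation
(Section=46, Room=h): 3 rows → Instructor = G, G, G ✓
(Section=49, Room=f): 4 rows → Instructor = B, B, B, B ✓
(Section=44, Room=f): 4 rows → Instructor = B, B, B, B ✓
Two rows agree on {Section, Room} but differ on Instructor, so {Section, Room} → Instructor does not hold.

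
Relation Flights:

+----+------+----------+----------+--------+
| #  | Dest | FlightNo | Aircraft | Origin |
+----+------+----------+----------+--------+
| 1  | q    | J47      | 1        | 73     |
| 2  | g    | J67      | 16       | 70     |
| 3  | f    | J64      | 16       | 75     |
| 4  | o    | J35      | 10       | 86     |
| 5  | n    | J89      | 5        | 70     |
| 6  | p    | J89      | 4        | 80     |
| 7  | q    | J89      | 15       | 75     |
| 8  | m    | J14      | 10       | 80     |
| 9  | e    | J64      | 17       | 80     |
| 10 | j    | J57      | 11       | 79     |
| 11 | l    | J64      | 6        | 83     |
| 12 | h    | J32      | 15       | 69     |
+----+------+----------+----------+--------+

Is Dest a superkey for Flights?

No

Rows 1 and 7 have the same Dest value Dest=q but are distinct tuples, so Dest does not determine every attribute — not a superkey.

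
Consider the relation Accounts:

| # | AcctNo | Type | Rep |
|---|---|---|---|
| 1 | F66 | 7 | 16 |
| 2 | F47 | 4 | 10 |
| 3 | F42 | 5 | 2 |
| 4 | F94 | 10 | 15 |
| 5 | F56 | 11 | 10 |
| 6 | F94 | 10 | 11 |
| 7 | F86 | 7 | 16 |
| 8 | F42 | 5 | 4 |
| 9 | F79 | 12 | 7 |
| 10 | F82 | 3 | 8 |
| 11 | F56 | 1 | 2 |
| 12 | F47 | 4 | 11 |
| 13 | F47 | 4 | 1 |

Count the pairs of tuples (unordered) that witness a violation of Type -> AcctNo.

1

Type=7: violating pairs (1,7) — 1 pair.
Type=4: all 3 rows agree on AcctNo — 0 pairs.
Type=5: all 2 rows agree on AcctNo — 0 pairs.
Type=10: all 2 rows agree on AcctNo — 0 pairs.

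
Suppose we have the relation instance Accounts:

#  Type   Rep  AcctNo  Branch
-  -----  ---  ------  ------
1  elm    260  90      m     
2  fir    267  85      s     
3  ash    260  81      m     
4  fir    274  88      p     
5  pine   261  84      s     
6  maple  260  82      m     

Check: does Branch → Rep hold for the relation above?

No

Branch=m: rows 1, 3, 6 → Rep = 260, 260, 260 ✓
Branch=s: rows 2, 5 → Rep takes values {267, 261} — violation
Branch=p: row 4 → Rep = 274 ✓
Two rows agree on Branch but differ on Rep, so Branch → Rep does not hold.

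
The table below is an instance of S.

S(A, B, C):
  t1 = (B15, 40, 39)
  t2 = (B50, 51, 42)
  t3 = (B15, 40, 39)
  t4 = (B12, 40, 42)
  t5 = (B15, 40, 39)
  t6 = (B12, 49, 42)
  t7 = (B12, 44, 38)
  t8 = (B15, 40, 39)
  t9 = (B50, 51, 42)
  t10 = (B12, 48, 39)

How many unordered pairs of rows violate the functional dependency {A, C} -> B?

(A=B15, C=39): all 4 rows agree on B — 0 pairs.
(A=B50, C=42): all 2 rows agree on B — 0 pairs.
(A=B12, C=42): violating pairs (4,6) — 1 pair.

1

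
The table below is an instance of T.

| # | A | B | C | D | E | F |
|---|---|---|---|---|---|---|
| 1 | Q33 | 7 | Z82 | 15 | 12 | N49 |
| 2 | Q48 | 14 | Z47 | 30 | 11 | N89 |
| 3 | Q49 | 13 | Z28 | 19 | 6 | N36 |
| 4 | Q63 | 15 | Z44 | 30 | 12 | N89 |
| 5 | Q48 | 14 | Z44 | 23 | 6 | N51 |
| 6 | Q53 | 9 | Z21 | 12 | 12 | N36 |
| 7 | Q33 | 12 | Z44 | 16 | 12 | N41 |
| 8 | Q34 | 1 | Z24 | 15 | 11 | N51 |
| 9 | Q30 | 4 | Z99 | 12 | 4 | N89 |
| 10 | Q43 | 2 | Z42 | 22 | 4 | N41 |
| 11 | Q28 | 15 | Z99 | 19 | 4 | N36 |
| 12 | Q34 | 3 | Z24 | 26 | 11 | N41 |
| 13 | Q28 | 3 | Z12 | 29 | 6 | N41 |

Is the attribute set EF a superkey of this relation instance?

Yes

All 13 rows have distinct EF values, so EF → (all attributes) holds and EF is a superkey.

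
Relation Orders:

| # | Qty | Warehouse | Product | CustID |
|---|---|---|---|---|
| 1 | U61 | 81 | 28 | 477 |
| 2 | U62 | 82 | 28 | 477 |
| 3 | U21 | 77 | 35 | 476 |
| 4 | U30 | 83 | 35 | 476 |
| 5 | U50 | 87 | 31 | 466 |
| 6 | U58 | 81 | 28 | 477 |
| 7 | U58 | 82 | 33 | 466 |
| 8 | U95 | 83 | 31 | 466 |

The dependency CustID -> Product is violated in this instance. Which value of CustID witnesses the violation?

CustID=477: rows 1, 2, 6 → Product = 28, 28, 28 ✓
CustID=476: rows 3, 4 → Product = 35, 35 ✓
CustID=466: rows 5, 7, 8 → Product takes values {31, 33} — violation
The only CustID value with inconsistent Product is CustID=466.

466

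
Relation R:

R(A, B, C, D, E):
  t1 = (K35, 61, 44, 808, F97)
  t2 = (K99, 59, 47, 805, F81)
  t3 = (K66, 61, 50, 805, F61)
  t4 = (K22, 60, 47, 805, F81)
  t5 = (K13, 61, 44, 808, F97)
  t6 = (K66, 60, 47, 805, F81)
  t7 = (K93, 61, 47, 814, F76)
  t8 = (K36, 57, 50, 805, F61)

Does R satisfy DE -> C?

Yes

(D=808, E=F97): rows 1, 5 → C = 44, 44 ✓
(D=805, E=F81): rows 2, 4, 6 → C = 47, 47, 47 ✓
(D=805, E=F61): rows 3, 8 → C = 50, 50 ✓
(D=814, E=F76): row 7 → C = 47 ✓
Every DE value is associated with a single C value, so DE -> C holds.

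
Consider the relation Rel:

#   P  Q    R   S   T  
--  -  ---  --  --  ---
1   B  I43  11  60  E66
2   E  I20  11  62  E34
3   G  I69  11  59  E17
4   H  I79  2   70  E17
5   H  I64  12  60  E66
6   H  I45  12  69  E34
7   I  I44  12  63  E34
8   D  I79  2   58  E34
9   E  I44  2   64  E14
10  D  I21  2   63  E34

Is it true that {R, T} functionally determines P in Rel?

No

(R=11, T=E66): row 1 → P = B ✓
(R=11, T=E34): row 2 → P = E ✓
(R=11, T=E17): row 3 → P = G ✓
(R=2, T=E17): row 4 → P = H ✓
(R=12, T=E66): row 5 → P = H ✓
(R=12, T=E34): rows 6, 7 → P takes values {H, I} — violation
(R=2, T=E34): rows 8, 10 → P = D, D ✓
(R=2, T=E14): row 9 → P = E ✓
Two rows agree on {R, T} but differ on P, so {R, T} -> P does not hold.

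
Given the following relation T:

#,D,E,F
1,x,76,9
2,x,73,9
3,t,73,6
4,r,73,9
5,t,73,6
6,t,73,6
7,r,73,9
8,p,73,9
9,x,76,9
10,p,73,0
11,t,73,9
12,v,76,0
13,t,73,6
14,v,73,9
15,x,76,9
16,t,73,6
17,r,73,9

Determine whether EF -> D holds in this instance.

No

(E=76, F=9): rows 1, 9, 15 → D = x, x, x ✓
(E=73, F=9): rows 2, 4, 7, 8, 11, 14, 17 → D takes values {x, r, p, t, v} — violation
(E=73, F=6): rows 3, 5, 6, 13, 16 → D = t, t, t, t, t ✓
(E=73, F=0): row 10 → D = p ✓
(E=76, F=0): row 12 → D = v ✓
Two rows agree on EF but differ on D, so EF -> D does not hold.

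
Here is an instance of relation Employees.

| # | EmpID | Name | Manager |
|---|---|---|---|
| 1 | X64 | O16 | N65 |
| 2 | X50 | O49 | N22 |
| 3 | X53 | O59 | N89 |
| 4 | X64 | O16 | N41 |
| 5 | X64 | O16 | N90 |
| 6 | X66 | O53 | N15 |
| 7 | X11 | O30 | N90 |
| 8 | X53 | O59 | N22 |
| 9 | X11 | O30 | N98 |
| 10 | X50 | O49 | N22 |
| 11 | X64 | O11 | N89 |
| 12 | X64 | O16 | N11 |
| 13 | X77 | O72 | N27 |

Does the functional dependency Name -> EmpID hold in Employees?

Name=O16: rows 1, 4, 5, 12 → EmpID = X64, X64, X64, X64 ✓
Name=O49: rows 2, 10 → EmpID = X50, X50 ✓
Name=O59: rows 3, 8 → EmpID = X53, X53 ✓
Name=O53: row 6 → EmpID = X66 ✓
Name=O30: rows 7, 9 → EmpID = X11, X11 ✓
Name=O11: row 11 → EmpID = X64 ✓
Name=O72: row 13 → EmpID = X77 ✓
Every Name value is associated with a single EmpID value, so Name -> EmpID holds.

Yes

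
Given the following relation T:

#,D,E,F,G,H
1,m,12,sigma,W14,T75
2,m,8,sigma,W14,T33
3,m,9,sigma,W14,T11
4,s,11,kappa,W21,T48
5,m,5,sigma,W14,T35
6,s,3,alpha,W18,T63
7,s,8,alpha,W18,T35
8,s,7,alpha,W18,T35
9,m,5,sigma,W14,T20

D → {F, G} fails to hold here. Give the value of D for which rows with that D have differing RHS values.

s

D=m: rows 1, 2, 3, 5, 9 → {F,G} = (sigma, W14), (sigma, W14), (sigma, W14), (sigma, W14), (sigma, W14) ✓
D=s: rows 4, 6, 7, 8 → {F,G} takes values {(kappa, W21), (alpha, W18)} — violation
The only D value with inconsistent RHS is D=s.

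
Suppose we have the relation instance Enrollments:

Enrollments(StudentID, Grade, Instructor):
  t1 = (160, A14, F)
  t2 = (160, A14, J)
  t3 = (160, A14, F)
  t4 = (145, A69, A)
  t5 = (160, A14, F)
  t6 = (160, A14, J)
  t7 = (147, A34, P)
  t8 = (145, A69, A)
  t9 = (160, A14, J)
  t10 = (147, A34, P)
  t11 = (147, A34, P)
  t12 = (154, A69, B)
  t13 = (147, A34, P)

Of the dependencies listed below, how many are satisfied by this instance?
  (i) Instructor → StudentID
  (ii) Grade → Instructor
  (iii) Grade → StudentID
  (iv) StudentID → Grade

(i) Instructor → StudentID: every LHS value maps to a single RHS value — holds.
(ii) Grade → Instructor: Grade=A14: rows 1, 2, 3, 5, 6, 9 → Instructor takes values {F, J} — violation; Grade=A69: rows 4, 8, 12 → Instructor takes values {A, B} — violation — fails.
(iii) Grade → StudentID: Grade=A69: rows 4, 8, 12 → StudentID takes values {145, 154} — violation — fails.
(iv) StudentID → Grade: every LHS value maps to a single RHS value — holds.
2 of the 4 dependencies hold.

2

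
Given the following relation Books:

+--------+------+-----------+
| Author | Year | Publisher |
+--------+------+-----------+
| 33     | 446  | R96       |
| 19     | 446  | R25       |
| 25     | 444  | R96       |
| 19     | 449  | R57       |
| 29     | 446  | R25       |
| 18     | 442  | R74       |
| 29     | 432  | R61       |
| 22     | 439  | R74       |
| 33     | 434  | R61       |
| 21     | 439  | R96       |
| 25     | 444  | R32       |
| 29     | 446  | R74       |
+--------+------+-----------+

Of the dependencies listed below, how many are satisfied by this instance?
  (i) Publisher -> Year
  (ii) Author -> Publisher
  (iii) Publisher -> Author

0

(i) Publisher -> Year: Publisher=R96: 3 rows → Year takes values {446, 444, 439} — violation; Publisher=R74: 3 rows → Year takes values {442, 439, 446} — violation; Publisher=R61: 2 rows → Year takes values {432, 434} — violation — fails.
(ii) Author -> Publisher: Author=33: 2 rows → Publisher takes values {R96, R61} — violation; Author=19: 2 rows → Publisher takes values {R25, R57} — violation; Author=25: 2 rows → Publisher takes values {R96, R32} — violation; Author=29: 3 rows → Publisher takes values {R25, R61, R74} — violation — fails.
(iii) Publisher -> Author: Publisher=R96: 3 rows → Author takes values {33, 25, 21} — violation; Publisher=R25: 2 rows → Author takes values {19, 29} — violation; Publisher=R74: 3 rows → Author takes values {18, 22, 29} — violation; Publisher=R61: 2 rows → Author takes values {29, 33} — violation — fails.
None of the 3 dependencies hold.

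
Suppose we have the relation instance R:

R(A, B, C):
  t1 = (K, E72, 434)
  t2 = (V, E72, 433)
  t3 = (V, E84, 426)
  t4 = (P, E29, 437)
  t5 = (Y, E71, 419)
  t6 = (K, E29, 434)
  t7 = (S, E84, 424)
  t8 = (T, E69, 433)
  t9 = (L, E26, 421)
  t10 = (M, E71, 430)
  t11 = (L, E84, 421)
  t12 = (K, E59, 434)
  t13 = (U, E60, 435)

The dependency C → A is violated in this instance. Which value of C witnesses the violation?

433

C=434: rows 1, 6, 12 → A = K, K, K ✓
C=433: rows 2, 8 → A takes values {V, T} — violation
C=426: row 3 → A = V ✓
C=437: row 4 → A = P ✓
C=419: row 5 → A = Y ✓
C=424: row 7 → A = S ✓
C=421: rows 9, 11 → A = L, L ✓
C=430: row 10 → A = M ✓
C=435: row 13 → A = U ✓
The only C value with inconsistent A is C=433.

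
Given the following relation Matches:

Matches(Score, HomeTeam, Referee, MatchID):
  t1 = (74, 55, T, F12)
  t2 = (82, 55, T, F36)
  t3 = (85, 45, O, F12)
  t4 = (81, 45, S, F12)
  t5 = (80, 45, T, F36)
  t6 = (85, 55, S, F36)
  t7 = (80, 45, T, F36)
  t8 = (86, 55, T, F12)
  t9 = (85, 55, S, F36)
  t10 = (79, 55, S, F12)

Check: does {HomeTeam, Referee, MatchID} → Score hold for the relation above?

No

(HomeTeam=55, Referee=T, MatchID=F12): rows 1, 8 → Score takes values {74, 86} — violation
(HomeTeam=55, Referee=T, MatchID=F36): row 2 → Score = 82 ✓
(HomeTeam=45, Referee=O, MatchID=F12): row 3 → Score = 85 ✓
(HomeTeam=45, Referee=S, MatchID=F12): row 4 → Score = 81 ✓
(HomeTeam=45, Referee=T, MatchID=F36): rows 5, 7 → Score = 80, 80 ✓
(HomeTeam=55, Referee=S, MatchID=F36): rows 6, 9 → Score = 85, 85 ✓
(HomeTeam=55, Referee=S, MatchID=F12): row 10 → Score = 79 ✓
Two rows agree on {HomeTeam, Referee, MatchID} but differ on Score, so {HomeTeam, Referee, MatchID} → Score does not hold.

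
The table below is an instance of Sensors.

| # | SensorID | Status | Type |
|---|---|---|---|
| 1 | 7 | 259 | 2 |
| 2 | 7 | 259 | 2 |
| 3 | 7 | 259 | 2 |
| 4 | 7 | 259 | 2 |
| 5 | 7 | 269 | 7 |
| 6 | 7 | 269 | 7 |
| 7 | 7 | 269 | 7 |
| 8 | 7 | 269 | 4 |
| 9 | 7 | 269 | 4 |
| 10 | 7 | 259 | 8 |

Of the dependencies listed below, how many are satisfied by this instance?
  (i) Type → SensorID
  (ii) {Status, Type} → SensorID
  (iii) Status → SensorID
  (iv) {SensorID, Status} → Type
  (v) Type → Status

4

(i) Type → SensorID: every LHS value maps to a single RHS value — holds.
(ii) {Status, Type} → SensorID: every LHS value maps to a single RHS value — holds.
(iii) Status → SensorID: every LHS value maps to a single RHS value — holds.
(iv) {SensorID, Status} → Type: (SensorID=7, Status=259): rows 1, 2, 3, 4, 10 → Type takes values {2, 8} — violation; (SensorID=7, Status=269): rows 5, 6, 7, 8, 9 → Type takes values {7, 4} — violation — fails.
(v) Type → Status: every LHS value maps to a single RHS value — holds.
4 of the 5 dependencies hold.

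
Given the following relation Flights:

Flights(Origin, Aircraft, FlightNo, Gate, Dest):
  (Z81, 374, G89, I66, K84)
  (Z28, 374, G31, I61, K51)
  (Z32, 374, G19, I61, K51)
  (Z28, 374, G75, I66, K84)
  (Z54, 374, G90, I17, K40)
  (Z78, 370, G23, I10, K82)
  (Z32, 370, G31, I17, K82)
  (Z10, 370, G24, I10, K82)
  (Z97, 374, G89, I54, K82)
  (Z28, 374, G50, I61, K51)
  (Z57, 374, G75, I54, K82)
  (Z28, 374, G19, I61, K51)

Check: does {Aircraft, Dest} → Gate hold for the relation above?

No

(Aircraft=374, Dest=K84): 2 rows → Gate = I66, I66 ✓
(Aircraft=374, Dest=K51): 4 rows → Gate = I61, I61, I61, I61 ✓
(Aircraft=374, Dest=K40): 1 row → Gate = I17 ✓
(Aircraft=370, Dest=K82): 3 rows → Gate takes values {I10, I17} — violation
(Aircraft=374, Dest=K82): 2 rows → Gate = I54, I54 ✓
Two rows agree on {Aircraft, Dest} but differ on Gate, so {Aircraft, Dest} → Gate does not hold.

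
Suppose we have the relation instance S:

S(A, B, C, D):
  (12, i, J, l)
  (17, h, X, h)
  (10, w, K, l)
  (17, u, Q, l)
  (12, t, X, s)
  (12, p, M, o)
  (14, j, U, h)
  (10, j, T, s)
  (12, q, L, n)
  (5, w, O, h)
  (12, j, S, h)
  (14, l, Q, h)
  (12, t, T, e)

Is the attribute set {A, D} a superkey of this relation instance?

Two distinct rows share (A=14, D=h), so {A, D} does not determine every attribute — not a superkey.

No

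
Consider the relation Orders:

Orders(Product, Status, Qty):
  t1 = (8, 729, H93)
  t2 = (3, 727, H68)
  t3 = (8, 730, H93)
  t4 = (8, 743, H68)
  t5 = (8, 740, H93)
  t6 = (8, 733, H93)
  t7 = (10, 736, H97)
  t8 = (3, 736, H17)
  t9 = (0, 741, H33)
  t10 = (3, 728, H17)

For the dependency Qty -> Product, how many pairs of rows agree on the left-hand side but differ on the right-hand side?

Qty=H93: all 4 rows agree on Product — 0 pairs.
Qty=H68: violating pairs (2,4) — 1 pair.
Qty=H17: all 2 rows agree on Product — 0 pairs.

1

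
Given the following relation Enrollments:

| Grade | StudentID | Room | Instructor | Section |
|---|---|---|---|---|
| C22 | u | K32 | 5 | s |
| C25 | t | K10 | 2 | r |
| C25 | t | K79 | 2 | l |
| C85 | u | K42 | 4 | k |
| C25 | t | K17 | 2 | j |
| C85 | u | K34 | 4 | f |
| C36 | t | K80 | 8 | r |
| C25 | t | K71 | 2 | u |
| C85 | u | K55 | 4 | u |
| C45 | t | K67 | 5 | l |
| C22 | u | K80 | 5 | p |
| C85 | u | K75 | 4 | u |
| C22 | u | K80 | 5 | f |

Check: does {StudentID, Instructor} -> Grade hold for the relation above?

(StudentID=u, Instructor=5): 3 rows → Grade = C22, C22, C22 ✓
(StudentID=t, Instructor=2): 4 rows → Grade = C25, C25, C25, C25 ✓
(StudentID=u, Instructor=4): 4 rows → Grade = C85, C85, C85, C85 ✓
(StudentID=t, Instructor=8): 1 row → Grade = C36 ✓
(StudentID=t, Instructor=5): 1 row → Grade = C45 ✓
Every {StudentID, Instructor} value is associated with a single Grade value, so {StudentID, Instructor} -> Grade holds.

Yes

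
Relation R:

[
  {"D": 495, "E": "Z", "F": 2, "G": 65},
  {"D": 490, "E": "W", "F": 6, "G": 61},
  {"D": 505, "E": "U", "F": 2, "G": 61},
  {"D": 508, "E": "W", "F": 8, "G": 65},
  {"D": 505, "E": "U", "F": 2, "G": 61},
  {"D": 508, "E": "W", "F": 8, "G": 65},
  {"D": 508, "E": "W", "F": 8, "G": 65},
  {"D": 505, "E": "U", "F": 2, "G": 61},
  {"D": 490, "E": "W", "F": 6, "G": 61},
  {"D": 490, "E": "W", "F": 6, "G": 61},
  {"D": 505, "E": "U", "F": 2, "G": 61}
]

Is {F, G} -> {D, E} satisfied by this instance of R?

(F=2, G=65): 1 row → {D,E} = (495, Z) ✓
(F=6, G=61): 3 rows → {D,E} = (490, W), (490, W), (490, W) ✓
(F=2, G=61): 4 rows → {D,E} = (505, U), (505, U), (505, U), (505, U) ✓
(F=8, G=65): 3 rows → {D,E} = (508, W), (508, W), (508, W) ✓
Every {F, G} value is associated with a single {D, E} value, so {F, G} -> {D, E} holds.

Yes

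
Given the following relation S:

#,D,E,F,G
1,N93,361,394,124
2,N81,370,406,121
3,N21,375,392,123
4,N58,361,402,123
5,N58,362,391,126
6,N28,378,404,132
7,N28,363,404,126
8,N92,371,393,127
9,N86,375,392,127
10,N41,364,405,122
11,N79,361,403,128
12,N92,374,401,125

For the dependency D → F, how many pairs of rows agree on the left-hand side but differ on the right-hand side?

2

D=N58: violating pairs (4,5) — 1 pair.
D=N28: all 2 rows agree on F — 0 pairs.
D=N92: violating pairs (8,12) — 1 pair.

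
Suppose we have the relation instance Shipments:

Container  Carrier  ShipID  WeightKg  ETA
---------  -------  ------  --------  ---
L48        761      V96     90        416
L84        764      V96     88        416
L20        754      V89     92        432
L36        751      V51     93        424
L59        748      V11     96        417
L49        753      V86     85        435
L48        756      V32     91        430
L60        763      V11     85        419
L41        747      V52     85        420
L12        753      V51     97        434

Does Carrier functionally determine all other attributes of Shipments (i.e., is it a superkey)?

Two distinct rows share Carrier=753, so Carrier does not determine every attribute — not a superkey.

No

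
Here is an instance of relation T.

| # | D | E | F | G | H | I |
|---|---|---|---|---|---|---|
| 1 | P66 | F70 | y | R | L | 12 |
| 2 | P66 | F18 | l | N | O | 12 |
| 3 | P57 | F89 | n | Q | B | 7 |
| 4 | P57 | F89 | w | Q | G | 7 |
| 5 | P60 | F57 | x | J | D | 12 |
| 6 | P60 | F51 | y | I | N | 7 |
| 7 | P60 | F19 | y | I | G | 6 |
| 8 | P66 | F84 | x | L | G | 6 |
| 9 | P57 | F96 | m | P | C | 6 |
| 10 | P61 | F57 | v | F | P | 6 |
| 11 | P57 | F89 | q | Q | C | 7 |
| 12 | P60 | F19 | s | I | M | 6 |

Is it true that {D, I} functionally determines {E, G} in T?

No

(D=P66, I=12): rows 1, 2 → {E,G} takes values {(F70, R), (F18, N)} — violation
(D=P57, I=7): rows 3, 4, 11 → {E,G} = (F89, Q), (F89, Q), (F89, Q) ✓
(D=P60, I=12): row 5 → {E,G} = (F57, J) ✓
(D=P60, I=7): row 6 → {E,G} = (F51, I) ✓
(D=P60, I=6): rows 7, 12 → {E,G} = (F19, I), (F19, I) ✓
(D=P66, I=6): row 8 → {E,G} = (F84, L) ✓
(D=P57, I=6): row 9 → {E,G} = (F96, P) ✓
(D=P61, I=6): row 10 → {E,G} = (F57, F) ✓
Two rows agree on {D, I} but differ on {E, G}, so {D, I} -> {E, G} does not hold.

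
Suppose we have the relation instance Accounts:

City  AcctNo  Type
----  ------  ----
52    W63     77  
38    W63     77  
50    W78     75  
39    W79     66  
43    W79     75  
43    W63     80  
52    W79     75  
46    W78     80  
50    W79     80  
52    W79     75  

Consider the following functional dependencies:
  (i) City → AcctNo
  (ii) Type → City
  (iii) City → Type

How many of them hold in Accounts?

0

(i) City → AcctNo: City=52: 3 rows → AcctNo takes values {W63, W79} — violation; City=50: 2 rows → AcctNo takes values {W78, W79} — violation; City=43: 2 rows → AcctNo takes values {W79, W63} — violation — fails.
(ii) Type → City: Type=77: 2 rows → City takes values {52, 38} — violation; Type=75: 4 rows → City takes values {50, 43, 52} — violation; Type=80: 3 rows → City takes values {43, 46, 50} — violation — fails.
(iii) City → Type: City=52: 3 rows → Type takes values {77, 75} — violation; City=50: 2 rows → Type takes values {75, 80} — violation; City=43: 2 rows → Type takes values {75, 80} — violation — fails.
None of the 3 dependencies hold.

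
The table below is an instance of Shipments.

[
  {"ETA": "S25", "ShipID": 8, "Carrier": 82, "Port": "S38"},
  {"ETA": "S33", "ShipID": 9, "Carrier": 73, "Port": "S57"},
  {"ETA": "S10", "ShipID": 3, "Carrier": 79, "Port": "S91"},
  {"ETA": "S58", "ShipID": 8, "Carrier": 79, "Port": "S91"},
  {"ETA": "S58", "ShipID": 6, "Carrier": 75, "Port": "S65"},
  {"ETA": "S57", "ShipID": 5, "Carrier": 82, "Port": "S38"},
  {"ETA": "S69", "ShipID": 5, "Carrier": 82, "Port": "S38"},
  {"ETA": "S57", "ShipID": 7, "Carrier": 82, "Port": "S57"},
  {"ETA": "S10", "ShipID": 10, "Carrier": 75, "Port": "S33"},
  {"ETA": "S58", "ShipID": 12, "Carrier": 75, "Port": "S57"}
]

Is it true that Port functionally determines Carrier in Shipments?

Port=S38: 3 rows → Carrier = 82, 82, 82 ✓
Port=S57: 3 rows → Carrier takes values {73, 82, 75} — violation
Port=S91: 2 rows → Carrier = 79, 79 ✓
Port=S65: 1 row → Carrier = 75 ✓
Port=S33: 1 row → Carrier = 75 ✓
Two rows agree on Port but differ on Carrier, so Port → Carrier does not hold.

No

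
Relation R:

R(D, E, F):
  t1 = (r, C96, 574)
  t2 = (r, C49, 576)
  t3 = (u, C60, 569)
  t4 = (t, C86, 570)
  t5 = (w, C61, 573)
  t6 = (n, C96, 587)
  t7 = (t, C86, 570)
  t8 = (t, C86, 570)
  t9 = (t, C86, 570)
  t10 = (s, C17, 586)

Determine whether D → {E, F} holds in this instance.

No

D=r: rows 1, 2 → {E,F} takes values {(C96, 574), (C49, 576)} — violation
D=u: row 3 → {E,F} = (C60, 569) ✓
D=t: rows 4, 7, 8, 9 → {E,F} = (C86, 570), (C86, 570), (C86, 570), (C86, 570) ✓
D=w: row 5 → {E,F} = (C61, 573) ✓
D=n: row 6 → {E,F} = (C96, 587) ✓
D=s: row 10 → {E,F} = (C17, 586) ✓
Two rows agree on D but differ on {E, F}, so D → {E, F} does not hold.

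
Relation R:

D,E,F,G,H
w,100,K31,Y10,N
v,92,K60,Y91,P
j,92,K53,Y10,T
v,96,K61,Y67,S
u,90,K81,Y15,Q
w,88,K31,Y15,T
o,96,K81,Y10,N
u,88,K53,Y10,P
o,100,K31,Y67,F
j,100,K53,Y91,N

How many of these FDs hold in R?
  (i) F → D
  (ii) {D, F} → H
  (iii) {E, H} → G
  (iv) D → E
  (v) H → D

(i) F → D: F=K31: 3 rows → D takes values {w, o} — violation; F=K53: 3 rows → D takes values {j, u} — violation; F=K81: 2 rows → D takes values {u, o} — violation — fails.
(ii) {D, F} → H: (D=w, F=K31): 2 rows → H takes values {N, T} — violation; (D=j, F=K53): 2 rows → H takes values {T, N} — violation — fails.
(iii) {E, H} → G: (E=100, H=N): 2 rows → G takes values {Y10, Y91} — violation — fails.
(iv) D → E: D=w: 2 rows → E takes values {100, 88} — violation; D=v: 2 rows → E takes values {92, 96} — violation; D=j: 2 rows → E takes values {92, 100} — violation; D=u: 2 rows → E takes values {90, 88} — violation; D=o: 2 rows → E takes values {96, 100} — violation — fails.
(v) H → D: H=N: 3 rows → D takes values {w, o, j} — violation; H=P: 2 rows → D takes values {v, u} — violation; H=T: 2 rows → D takes values {j, w} — violation — fails.
None of the 5 dependencies hold.

0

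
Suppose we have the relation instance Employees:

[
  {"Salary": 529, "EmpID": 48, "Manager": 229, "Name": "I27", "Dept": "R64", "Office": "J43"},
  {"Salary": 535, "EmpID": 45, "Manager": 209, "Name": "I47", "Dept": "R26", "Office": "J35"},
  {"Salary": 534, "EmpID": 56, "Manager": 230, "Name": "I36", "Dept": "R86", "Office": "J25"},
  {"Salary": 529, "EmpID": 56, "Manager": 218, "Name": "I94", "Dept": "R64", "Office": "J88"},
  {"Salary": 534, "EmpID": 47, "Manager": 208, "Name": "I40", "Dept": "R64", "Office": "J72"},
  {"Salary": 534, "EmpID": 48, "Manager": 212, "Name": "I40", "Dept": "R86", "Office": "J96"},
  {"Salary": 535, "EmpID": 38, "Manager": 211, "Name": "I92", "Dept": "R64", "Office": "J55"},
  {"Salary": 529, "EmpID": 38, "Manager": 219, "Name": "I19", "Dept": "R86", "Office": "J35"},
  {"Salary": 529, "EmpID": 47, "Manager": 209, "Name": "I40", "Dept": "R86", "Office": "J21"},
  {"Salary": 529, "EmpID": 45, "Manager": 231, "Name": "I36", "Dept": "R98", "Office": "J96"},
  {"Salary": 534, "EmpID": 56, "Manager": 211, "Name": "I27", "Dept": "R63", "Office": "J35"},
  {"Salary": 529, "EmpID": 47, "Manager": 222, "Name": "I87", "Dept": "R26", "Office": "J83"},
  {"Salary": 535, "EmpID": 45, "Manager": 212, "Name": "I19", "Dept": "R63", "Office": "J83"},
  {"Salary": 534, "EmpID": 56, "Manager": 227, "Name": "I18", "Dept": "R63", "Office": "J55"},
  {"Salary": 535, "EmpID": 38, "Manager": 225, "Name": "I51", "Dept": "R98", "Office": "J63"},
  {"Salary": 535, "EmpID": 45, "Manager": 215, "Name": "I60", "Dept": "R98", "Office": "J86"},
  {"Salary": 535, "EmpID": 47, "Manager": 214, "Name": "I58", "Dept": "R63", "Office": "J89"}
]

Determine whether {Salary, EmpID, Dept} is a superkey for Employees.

No

Two distinct rows share (Salary=534, EmpID=56, Dept=R63), so {Salary, EmpID, Dept} does not determine every attribute — not a superkey.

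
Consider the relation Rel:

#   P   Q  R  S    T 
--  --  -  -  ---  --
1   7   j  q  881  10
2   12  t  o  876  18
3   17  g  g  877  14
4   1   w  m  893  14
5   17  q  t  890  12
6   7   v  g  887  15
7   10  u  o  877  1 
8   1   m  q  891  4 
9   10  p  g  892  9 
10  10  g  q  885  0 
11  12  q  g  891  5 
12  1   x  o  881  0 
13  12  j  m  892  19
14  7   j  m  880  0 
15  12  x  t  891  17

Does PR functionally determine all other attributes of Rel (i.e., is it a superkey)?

All 15 rows have distinct PR values, so PR → (all attributes) holds and PR is a superkey.

Yes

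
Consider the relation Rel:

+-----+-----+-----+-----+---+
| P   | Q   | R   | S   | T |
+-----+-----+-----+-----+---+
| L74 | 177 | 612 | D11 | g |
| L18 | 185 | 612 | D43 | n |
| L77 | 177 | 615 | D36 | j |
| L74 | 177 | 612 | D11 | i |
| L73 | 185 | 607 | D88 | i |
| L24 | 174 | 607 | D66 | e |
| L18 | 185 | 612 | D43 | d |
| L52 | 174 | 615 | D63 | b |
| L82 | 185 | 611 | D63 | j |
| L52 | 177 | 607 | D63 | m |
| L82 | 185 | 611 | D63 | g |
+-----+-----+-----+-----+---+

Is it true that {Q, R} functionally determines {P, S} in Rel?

(Q=177, R=612): 2 rows → {P,S} = (L74, D11), (L74, D11) ✓
(Q=185, R=612): 2 rows → {P,S} = (L18, D43), (L18, D43) ✓
(Q=177, R=615): 1 row → {P,S} = (L77, D36) ✓
(Q=185, R=607): 1 row → {P,S} = (L73, D88) ✓
(Q=174, R=607): 1 row → {P,S} = (L24, D66) ✓
(Q=174, R=615): 1 row → {P,S} = (L52, D63) ✓
(Q=185, R=611): 2 rows → {P,S} = (L82, D63), (L82, D63) ✓
(Q=177, R=607): 1 row → {P,S} = (L52, D63) ✓
Every {Q, R} value is associated with a single {P, S} value, so {Q, R} -> {P, S} holds.

Yes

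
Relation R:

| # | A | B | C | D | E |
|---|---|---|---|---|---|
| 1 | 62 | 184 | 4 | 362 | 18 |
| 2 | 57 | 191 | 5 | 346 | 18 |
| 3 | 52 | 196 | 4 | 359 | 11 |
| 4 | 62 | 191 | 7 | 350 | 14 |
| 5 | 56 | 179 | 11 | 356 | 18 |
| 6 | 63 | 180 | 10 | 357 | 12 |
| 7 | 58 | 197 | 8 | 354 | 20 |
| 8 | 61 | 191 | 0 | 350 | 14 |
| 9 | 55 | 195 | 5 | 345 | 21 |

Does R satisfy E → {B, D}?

E=18: rows 1, 2, 5 → {B,D} takes values {(184, 362), (191, 346), (179, 356)} — violation
E=11: row 3 → {B,D} = (196, 359) ✓
E=14: rows 4, 8 → {B,D} = (191, 350), (191, 350) ✓
E=12: row 6 → {B,D} = (180, 357) ✓
E=20: row 7 → {B,D} = (197, 354) ✓
E=21: row 9 → {B,D} = (195, 345) ✓
Two rows agree on E but differ on {B, D}, so E → {B, D} does not hold.

No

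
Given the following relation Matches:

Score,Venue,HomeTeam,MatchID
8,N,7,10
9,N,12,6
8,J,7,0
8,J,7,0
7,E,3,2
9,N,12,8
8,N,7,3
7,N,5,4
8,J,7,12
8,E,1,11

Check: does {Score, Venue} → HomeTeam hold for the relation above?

Yes

(Score=8, Venue=N): 2 rows → HomeTeam = 7, 7 ✓
(Score=9, Venue=N): 2 rows → HomeTeam = 12, 12 ✓
(Score=8, Venue=J): 3 rows → HomeTeam = 7, 7, 7 ✓
(Score=7, Venue=E): 1 row → HomeTeam = 3 ✓
(Score=7, Venue=N): 1 row → HomeTeam = 5 ✓
(Score=8, Venue=E): 1 row → HomeTeam = 1 ✓
Every {Score, Venue} value is associated with a single HomeTeam value, so {Score, Venue} → HomeTeam holds.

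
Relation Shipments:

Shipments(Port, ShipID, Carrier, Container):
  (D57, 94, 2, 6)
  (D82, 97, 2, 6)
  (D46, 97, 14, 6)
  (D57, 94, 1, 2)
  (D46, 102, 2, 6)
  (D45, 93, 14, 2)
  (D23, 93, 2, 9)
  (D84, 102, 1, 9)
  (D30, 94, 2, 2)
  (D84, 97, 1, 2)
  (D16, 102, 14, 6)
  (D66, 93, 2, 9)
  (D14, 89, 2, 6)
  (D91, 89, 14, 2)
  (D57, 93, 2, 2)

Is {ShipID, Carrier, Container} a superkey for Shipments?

No

Two distinct rows share (ShipID=93, Carrier=2, Container=9), so {ShipID, Carrier, Container} does not determine every attribute — not a superkey.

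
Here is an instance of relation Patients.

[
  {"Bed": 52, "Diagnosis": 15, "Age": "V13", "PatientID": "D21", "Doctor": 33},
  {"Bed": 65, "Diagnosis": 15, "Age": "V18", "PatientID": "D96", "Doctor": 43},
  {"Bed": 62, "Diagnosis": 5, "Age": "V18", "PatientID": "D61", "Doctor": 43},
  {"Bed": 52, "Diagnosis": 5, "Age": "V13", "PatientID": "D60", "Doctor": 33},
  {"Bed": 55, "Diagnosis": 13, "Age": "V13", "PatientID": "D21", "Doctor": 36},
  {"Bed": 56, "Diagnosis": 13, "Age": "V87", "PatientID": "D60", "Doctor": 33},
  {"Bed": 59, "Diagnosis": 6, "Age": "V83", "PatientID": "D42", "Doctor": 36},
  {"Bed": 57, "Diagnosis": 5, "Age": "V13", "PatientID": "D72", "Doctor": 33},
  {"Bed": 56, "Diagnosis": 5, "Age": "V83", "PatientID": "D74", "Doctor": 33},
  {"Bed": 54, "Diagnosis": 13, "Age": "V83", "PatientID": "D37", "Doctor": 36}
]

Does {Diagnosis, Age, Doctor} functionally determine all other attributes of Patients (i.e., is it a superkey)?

No

Two distinct rows share (Diagnosis=5, Age=V13, Doctor=33), so {Diagnosis, Age, Doctor} does not determine every attribute — not a superkey.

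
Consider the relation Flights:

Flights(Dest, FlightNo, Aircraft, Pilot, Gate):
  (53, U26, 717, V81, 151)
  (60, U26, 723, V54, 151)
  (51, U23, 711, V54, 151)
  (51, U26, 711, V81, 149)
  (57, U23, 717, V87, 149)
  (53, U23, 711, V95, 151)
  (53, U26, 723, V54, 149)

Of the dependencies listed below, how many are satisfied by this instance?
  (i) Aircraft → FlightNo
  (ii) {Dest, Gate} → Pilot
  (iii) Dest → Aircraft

0

(i) Aircraft → FlightNo: Aircraft=717: 2 rows → FlightNo takes values {U26, U23} — violation; Aircraft=711: 3 rows → FlightNo takes values {U23, U26} — violation — fails.
(ii) {Dest, Gate} → Pilot: (Dest=53, Gate=151): 2 rows → Pilot takes values {V81, V95} — violation — fails.
(iii) Dest → Aircraft: Dest=53: 3 rows → Aircraft takes values {717, 711, 723} — violation — fails.
None of the 3 dependencies hold.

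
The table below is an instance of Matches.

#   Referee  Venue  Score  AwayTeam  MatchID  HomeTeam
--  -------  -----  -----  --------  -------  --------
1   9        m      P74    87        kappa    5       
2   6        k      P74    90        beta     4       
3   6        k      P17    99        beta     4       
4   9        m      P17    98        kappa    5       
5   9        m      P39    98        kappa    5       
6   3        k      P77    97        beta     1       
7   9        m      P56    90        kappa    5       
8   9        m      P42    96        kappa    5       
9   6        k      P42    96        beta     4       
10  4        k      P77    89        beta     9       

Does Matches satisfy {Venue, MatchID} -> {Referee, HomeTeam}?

(Venue=m, MatchID=kappa): rows 1, 4, 5, 7, 8 → {Referee,HomeTeam} = (9, 5), (9, 5), (9, 5), (9, 5), (9, 5) ✓
(Venue=k, MatchID=beta): rows 2, 3, 6, 9, 10 → {Referee,HomeTeam} takes values {(6, 4), (3, 1), (4, 9)} — violation
Two rows agree on {Venue, MatchID} but differ on {Referee, HomeTeam}, so {Venue, MatchID} -> {Referee, HomeTeam} does not hold.

No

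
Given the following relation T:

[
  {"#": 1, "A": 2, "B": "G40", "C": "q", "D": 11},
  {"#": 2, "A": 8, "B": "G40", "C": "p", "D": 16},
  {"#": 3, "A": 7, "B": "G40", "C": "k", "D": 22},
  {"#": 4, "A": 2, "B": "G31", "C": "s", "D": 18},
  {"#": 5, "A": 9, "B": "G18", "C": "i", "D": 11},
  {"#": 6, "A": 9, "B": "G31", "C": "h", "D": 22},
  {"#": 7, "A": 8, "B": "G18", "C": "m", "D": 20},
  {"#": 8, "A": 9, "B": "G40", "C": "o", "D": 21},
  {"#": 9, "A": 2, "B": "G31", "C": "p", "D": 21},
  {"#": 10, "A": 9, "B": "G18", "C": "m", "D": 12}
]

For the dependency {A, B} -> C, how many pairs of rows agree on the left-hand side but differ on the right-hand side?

(A=2, B=G31): violating pairs (4,9) — 1 pair.
(A=9, B=G18): violating pairs (5,10) — 1 pair.

2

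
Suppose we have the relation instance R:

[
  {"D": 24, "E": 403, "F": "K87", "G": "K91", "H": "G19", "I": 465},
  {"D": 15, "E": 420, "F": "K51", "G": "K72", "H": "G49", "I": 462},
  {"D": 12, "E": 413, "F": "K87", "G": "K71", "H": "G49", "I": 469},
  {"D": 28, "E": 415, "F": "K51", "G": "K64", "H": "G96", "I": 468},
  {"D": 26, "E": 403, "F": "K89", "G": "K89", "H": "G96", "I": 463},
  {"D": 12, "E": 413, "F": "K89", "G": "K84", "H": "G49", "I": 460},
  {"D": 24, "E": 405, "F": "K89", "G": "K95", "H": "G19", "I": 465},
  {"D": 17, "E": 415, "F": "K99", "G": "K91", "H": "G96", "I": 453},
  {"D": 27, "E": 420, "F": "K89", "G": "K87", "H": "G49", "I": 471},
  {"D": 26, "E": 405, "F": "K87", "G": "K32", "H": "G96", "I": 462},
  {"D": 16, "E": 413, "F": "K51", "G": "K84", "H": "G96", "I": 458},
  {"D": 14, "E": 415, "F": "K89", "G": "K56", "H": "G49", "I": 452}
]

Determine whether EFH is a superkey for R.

All 12 rows have distinct EFH values, so EFH → (all attributes) holds and EFH is a superkey.

Yes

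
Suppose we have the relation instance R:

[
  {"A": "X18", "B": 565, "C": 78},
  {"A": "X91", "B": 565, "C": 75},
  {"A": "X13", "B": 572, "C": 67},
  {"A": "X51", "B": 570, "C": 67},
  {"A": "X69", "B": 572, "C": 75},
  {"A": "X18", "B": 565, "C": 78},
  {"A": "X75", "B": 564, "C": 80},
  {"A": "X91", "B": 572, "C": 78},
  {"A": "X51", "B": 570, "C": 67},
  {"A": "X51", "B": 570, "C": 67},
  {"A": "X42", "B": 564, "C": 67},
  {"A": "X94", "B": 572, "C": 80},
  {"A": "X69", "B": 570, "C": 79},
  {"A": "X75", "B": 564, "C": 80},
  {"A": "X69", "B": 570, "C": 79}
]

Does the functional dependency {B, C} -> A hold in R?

(B=565, C=78): 2 rows → A = X18, X18 ✓
(B=565, C=75): 1 row → A = X91 ✓
(B=572, C=67): 1 row → A = X13 ✓
(B=570, C=67): 3 rows → A = X51, X51, X51 ✓
(B=572, C=75): 1 row → A = X69 ✓
(B=564, C=80): 2 rows → A = X75, X75 ✓
(B=572, C=78): 1 row → A = X91 ✓
(B=564, C=67): 1 row → A = X42 ✓
(B=572, C=80): 1 row → A = X94 ✓
(B=570, C=79): 2 rows → A = X69, X69 ✓
Every {B, C} value is associated with a single A value, so {B, C} -> A holds.

Yes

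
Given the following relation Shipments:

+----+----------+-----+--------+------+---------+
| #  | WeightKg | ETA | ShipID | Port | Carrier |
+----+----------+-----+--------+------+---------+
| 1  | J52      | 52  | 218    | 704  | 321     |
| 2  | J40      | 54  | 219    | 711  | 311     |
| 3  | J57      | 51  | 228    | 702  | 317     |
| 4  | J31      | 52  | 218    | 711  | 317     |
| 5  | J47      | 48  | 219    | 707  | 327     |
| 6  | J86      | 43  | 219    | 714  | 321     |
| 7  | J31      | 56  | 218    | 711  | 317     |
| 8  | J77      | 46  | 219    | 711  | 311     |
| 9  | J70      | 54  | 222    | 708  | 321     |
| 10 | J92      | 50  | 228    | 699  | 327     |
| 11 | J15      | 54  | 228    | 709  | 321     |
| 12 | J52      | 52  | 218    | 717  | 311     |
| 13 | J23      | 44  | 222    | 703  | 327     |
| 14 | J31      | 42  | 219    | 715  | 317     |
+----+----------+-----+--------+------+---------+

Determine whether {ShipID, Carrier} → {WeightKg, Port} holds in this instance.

No

(ShipID=218, Carrier=321): row 1 → {WeightKg,Port} = (J52, 704) ✓
(ShipID=219, Carrier=311): rows 2, 8 → {WeightKg,Port} takes values {(J40, 711), (J77, 711)} — violation
(ShipID=228, Carrier=317): row 3 → {WeightKg,Port} = (J57, 702) ✓
(ShipID=218, Carrier=317): rows 4, 7 → {WeightKg,Port} = (J31, 711), (J31, 711) ✓
(ShipID=219, Carrier=327): row 5 → {WeightKg,Port} = (J47, 707) ✓
(ShipID=219, Carrier=321): row 6 → {WeightKg,Port} = (J86, 714) ✓
(ShipID=222, Carrier=321): row 9 → {WeightKg,Port} = (J70, 708) ✓
(ShipID=228, Carrier=327): row 10 → {WeightKg,Port} = (J92, 699) ✓
(ShipID=228, Carrier=321): row 11 → {WeightKg,Port} = (J15, 709) ✓
(ShipID=218, Carrier=311): row 12 → {WeightKg,Port} = (J52, 717) ✓
(ShipID=222, Carrier=327): row 13 → {WeightKg,Port} = (J23, 703) ✓
(ShipID=219, Carrier=317): row 14 → {WeightKg,Port} = (J31, 715) ✓
Two rows agree on {ShipID, Carrier} but differ on {WeightKg, Port}, so {ShipID, Carrier} → {WeightKg, Port} does not hold.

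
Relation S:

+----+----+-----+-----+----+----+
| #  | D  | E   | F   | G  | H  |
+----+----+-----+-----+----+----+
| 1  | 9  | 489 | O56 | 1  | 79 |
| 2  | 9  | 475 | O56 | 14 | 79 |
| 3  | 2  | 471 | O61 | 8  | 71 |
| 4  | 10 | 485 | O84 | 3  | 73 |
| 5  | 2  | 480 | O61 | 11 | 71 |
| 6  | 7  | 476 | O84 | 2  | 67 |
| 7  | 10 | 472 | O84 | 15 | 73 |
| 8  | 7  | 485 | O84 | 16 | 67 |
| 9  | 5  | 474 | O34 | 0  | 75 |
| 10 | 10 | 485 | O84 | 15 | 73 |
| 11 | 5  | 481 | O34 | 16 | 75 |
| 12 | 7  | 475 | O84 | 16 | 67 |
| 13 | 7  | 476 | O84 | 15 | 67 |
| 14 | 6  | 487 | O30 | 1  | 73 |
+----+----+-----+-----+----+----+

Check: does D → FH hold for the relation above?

D=9: rows 1, 2 → {F,H} = (O56, 79), (O56, 79) ✓
D=2: rows 3, 5 → {F,H} = (O61, 71), (O61, 71) ✓
D=10: rows 4, 7, 10 → {F,H} = (O84, 73), (O84, 73), (O84, 73) ✓
D=7: rows 6, 8, 12, 13 → {F,H} = (O84, 67), (O84, 67), (O84, 67), (O84, 67) ✓
D=5: rows 9, 11 → {F,H} = (O34, 75), (O34, 75) ✓
D=6: row 14 → {F,H} = (O30, 73) ✓
Every D value is associated with a single FH value, so D → FH holds.

Yes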